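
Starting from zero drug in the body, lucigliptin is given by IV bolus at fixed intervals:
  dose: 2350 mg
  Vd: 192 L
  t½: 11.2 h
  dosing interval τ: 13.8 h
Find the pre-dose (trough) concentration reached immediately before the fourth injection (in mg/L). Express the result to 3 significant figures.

8.37 mg/L

C₀ per dose = Dose / Vd = 2350 / 192 = 12.24 mg/L
k = ln2 / t½ = 0.693147 / 11.2 = 0.06189 h⁻¹
Fraction remaining after one interval: r = e^(−kτ) = e^(−0.06189 × 13.8) = 0.4257
Before dose 4, 3 doses have been given (aged 1τ, 2τ, 3τ).
C_trough = C₀ × (r + r² + … + r^3) = C₀ × r(1−r^3)/(1−r)
        = 12.24 × 0.4257 × (1 − 0.07715) / (1 − 0.4257) = 8.373 mg/L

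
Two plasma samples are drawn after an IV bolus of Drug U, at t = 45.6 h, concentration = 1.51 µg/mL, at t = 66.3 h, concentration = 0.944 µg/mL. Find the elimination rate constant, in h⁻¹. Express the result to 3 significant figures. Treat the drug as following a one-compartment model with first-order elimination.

0.0227 h⁻¹

k = ln(C₁/C₂) / (t₂ − t₁) = ln(1.51/0.944) / (66.3 − 45.6)
  = 0.4697 / 20.70 = 0.02269 h⁻¹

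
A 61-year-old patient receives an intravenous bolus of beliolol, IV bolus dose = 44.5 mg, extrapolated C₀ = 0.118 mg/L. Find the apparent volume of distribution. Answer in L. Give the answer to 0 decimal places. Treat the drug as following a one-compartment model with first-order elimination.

377 L

Vd = Dose / C₀ = 44.50 / 0.118 = 377.1 L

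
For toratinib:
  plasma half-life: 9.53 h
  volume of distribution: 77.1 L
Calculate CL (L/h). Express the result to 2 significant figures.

k = ln2 / t½ = 0.693147 / 9.53 = 0.07273 h⁻¹
CL = k × Vd = 0.07273 × 77.1 = 5.607 L/h

5.6 L/h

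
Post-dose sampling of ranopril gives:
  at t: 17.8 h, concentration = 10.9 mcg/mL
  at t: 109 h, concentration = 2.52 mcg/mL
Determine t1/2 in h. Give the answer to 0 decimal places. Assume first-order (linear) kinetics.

43 h

k = ln(C₁/C₂) / (t₂ − t₁) = ln(10.9/2.52) / (109 − 17.8)
  = 1.465 / 91.20 = 0.01606 h⁻¹
t½ = ln2 / k = 0.693147 / 0.01606 = 43.16 h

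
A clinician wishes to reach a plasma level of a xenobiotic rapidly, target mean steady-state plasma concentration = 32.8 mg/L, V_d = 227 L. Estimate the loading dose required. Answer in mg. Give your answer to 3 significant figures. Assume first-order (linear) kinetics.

7450 mg

LD = Css × Vd = 32.8 × 227 = 7446 mg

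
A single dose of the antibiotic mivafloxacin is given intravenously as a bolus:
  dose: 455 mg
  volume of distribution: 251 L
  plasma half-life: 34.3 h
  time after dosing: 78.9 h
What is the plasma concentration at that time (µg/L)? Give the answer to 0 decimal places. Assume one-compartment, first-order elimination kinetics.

C₀ = Dose / Vd = 455.0 / 251 = 1.813 mg/L
k = ln2 / t½ = 0.693147 / 34.3 = 0.02021 h⁻¹
C = C₀ · e^(−k·t) = 1.813 × e^(−0.02021 × 78.9)
  = 1.813 × 0.2030 = 0.3680 mg/L
Convert: 0.3680 mg/L × 1000 = 368.0 µg/L

368 µg/L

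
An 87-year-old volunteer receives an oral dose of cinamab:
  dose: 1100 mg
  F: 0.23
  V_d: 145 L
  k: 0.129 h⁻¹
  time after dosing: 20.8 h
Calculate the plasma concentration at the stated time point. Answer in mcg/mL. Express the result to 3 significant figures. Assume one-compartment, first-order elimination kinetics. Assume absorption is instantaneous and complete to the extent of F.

0.119 mcg/mL

Amount reaching circulation = F × Dose = 0.23 × 1100 = 253.0 mg
C₀ = F·Dose / Vd = 253.0 / 145 = 1.745 mg/L
C = C₀ · e^(−k·t) = 1.745 × e^(−0.1290 × 20.8)
  = 1.745 × 0.06834 = 0.1193 mg/L
(0.1193 mg/L = 0.1193 mcg/mL)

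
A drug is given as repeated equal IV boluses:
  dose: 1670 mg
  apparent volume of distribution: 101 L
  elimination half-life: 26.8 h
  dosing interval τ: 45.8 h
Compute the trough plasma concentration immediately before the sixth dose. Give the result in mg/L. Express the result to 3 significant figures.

7.27 mg/L

C₀ per dose = Dose / Vd = 1670 / 101 = 16.53 mg/L
k = ln2 / t½ = 0.693147 / 26.8 = 0.02586 h⁻¹
Fraction remaining after one interval: r = e^(−kτ) = e^(−0.02586 × 45.8) = 0.3059
Before dose 6, 5 doses have been given (aged 1τ, 2τ, 3τ, 4τ, 5τ).
C_trough = C₀ × (r + r² + … + r^5) = C₀ × r(1−r^5)/(1−r)
        = 16.53 × 0.3059 × (1 − 0.002679) / (1 − 0.3059) = 7.265 mg/L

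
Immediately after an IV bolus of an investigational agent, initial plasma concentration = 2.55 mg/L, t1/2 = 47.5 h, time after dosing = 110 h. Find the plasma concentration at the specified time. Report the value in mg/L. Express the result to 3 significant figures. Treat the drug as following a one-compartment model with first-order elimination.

k = ln2 / t½ = 0.693147 / 47.5 = 0.01459 h⁻¹
C = C₀ · e^(−k·t) = 2.550 × e^(−0.01459 × 110)
  = 2.550 × 0.2009 = 0.5123 mg/L

0.512 mg/L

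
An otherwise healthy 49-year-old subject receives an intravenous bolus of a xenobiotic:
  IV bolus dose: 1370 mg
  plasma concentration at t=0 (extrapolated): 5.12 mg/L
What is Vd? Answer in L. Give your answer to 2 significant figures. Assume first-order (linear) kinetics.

Vd = Dose / C₀ = 1370 / 5.12 = 267.6 L

270 L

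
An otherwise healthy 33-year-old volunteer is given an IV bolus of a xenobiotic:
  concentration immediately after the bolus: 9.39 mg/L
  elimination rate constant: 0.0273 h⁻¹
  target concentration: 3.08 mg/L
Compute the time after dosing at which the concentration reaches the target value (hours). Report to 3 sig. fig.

t = ln(C₀ / C) / k = ln(9.390 / 3.08) / 0.02730
  = ln(3.049) / 0.02730 = 1.115 / 0.02730 = 40.84 h

40.8 h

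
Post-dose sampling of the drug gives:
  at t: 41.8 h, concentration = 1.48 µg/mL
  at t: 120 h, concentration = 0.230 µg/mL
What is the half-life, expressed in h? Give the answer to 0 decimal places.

k = ln(C₁/C₂) / (t₂ − t₁) = ln(1.48/0.230) / (120 − 41.8)
  = 1.862 / 78.20 = 0.02381 h⁻¹
t½ = ln2 / k = 0.693147 / 0.02381 = 29.11 h

29 h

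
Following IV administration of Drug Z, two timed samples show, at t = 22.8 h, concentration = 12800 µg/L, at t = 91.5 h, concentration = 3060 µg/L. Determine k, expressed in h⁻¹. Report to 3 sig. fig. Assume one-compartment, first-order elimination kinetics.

k = ln(C₁/C₂) / (t₂ − t₁) = ln(12800/3060) / (91.5 − 22.8)
  = 1.431 / 68.70 = 0.02083 h⁻¹

0.0208 h⁻¹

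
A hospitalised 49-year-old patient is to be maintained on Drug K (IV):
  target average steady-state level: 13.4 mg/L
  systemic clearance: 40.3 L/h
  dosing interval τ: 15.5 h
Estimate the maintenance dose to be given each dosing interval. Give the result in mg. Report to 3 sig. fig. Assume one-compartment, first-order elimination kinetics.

8370 mg

At steady state, Dose/τ = Css × CL.
Dose = Css × CL × τ = 13.4 × 40.30 × 15.5 = 8370 mg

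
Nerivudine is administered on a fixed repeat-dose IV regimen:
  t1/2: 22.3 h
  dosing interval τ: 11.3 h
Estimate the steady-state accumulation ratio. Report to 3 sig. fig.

k = ln2 / t½ = 0.693147 / 22.3 = 0.03108 h⁻¹
e^(−kτ) = e^(−0.03108 × 11.3) = 0.7038
Accumulation ratio R = 1 / (1 − e^(−kτ)) = 1 / (1 − 0.7038) = 3.376

3.38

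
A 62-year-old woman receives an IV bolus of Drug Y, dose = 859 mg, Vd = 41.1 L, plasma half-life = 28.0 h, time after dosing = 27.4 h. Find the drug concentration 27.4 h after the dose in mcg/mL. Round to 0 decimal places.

11 mcg/mL

C₀ = Dose / Vd = 859.0 / 41.1 = 20.90 mg/L
k = ln2 / t½ = 0.693147 / 28.0 = 0.02476 h⁻¹
C = C₀ · e^(−k·t) = 20.90 × e^(−0.02476 × 27.4)
  = 20.90 × 0.5074 = 10.60 mg/L
(10.60 mg/L = 10.60 mcg/mL)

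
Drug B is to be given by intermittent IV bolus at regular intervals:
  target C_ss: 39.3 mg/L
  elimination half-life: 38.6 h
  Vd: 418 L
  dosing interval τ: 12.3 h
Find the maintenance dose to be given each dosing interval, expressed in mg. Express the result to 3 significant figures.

3630 mg

k = ln2 / t½ = 0.693147 / 38.6 = 0.01796 h⁻¹
CL = k × Vd = 0.01796 × 418 = 7.507 L/h
At steady state, Dose/τ = Css × CL.
Dose = Css × CL × τ = 39.3 × 7.507 × 12.3 = 3629 mg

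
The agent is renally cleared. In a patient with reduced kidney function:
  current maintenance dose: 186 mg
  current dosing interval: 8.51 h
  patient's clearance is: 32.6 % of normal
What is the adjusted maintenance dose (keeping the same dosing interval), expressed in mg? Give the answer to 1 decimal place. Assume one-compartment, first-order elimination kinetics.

60.6 mg

To keep the same average steady-state level, dosing rate must scale with clearance.
CL ratio = 32.6 / 100 = 0.3260
New dose (same interval) = 186 × 0.3260 = 60.64 mg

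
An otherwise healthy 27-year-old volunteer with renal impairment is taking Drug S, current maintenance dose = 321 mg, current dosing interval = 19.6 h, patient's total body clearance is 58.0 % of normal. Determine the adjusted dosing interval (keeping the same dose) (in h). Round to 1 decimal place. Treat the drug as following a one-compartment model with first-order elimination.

To keep the same average steady-state level, dosing rate must scale with clearance.
CL ratio = 58.0 / 100 = 0.5800
New interval (same dose) = 19.6 / 0.5800 = 33.79 h

33.8 h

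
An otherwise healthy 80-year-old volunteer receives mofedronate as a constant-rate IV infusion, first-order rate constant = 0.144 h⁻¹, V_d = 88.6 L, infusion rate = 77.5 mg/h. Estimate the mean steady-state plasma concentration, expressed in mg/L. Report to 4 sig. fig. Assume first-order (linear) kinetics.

CL = k × Vd = 0.1440 × 88.6 = 12.76 L/h
At steady state Css = R₀ / CL = 77.5 / 12.76 = 6.074 mg/L

6.074 mg/L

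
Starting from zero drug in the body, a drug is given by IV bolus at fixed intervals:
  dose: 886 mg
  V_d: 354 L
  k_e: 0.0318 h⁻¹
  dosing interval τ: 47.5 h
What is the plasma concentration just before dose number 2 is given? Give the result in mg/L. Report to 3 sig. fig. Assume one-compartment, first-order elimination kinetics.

C₀ per dose = Dose / Vd = 886 / 354 = 2.503 mg/L
Fraction remaining after one interval: r = e^(−kτ) = e^(−0.03180 × 47.5) = 0.2208
Before dose 2, 1 dose has been given (aged 1τ).
C_trough = C₀ × r = 2.503 × 0.2208 = 0.5527 mg/L

0.553 mg/L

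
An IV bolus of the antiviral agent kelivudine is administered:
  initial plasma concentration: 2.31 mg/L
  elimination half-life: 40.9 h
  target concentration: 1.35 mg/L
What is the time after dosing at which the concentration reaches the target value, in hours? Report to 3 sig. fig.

31.7 h

k = ln2 / t½ = 0.693147 / 40.9 = 0.01695 h⁻¹
t = ln(C₀ / C) / k = ln(2.310 / 1.35) / 0.01695
  = ln(1.711) / 0.01695 = 0.5371 / 0.01695 = 31.69 h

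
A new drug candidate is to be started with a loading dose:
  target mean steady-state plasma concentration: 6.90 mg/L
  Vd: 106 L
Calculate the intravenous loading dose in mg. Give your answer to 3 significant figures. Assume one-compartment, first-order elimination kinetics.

731 mg

LD = Css × Vd = 6.90 × 106 = 731.4 mg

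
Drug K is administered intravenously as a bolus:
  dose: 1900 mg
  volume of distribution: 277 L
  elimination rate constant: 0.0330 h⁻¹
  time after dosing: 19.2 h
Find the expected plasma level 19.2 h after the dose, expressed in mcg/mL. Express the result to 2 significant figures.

C₀ = Dose / Vd = 1900 / 277 = 6.859 mg/L
C = C₀ · e^(−k·t) = 6.859 × e^(−0.03300 × 19.2)
  = 6.859 × 0.5307 = 3.640 mg/L
(3.640 mg/L = 3.640 mcg/mL)

3.6 mcg/mL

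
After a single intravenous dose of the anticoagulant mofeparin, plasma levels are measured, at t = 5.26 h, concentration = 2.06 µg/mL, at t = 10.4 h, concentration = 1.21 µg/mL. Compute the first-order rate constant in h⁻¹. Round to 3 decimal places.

0.104 h⁻¹

k = ln(C₁/C₂) / (t₂ − t₁) = ln(2.06/1.21) / (10.4 − 5.26)
  = 0.5321 / 5.140 = 0.1035 h⁻¹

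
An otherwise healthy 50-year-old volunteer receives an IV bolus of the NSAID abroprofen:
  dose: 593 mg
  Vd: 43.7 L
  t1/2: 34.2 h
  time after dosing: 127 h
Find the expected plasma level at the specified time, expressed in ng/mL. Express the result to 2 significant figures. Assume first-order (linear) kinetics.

1000 ng/mL

C₀ = Dose / Vd = 593.0 / 43.7 = 13.57 mg/L
k = ln2 / t½ = 0.693147 / 34.2 = 0.02027 h⁻¹
C = C₀ · e^(−k·t) = 13.57 × e^(−0.02027 × 127)
  = 13.57 × 0.07621 = 1.034 mg/L
Convert: 1.034 mg/L × 1000 = 1034 ng/mL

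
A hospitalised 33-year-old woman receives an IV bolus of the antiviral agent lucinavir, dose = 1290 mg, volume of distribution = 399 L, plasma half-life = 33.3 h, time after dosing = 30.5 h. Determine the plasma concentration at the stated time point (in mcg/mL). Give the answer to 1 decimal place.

1.7 mcg/mL

C₀ = Dose / Vd = 1290 / 399 = 3.233 mg/L
k = ln2 / t½ = 0.693147 / 33.3 = 0.02082 h⁻¹
C = C₀ · e^(−k·t) = 3.233 × e^(−0.02082 × 30.5)
  = 3.233 × 0.5299 = 1.713 mg/L
(1.713 mg/L = 1.713 mcg/mL)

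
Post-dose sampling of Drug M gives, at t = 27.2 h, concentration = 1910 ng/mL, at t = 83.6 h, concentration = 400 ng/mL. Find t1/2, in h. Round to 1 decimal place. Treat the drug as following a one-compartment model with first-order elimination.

25.0 h

k = ln(C₁/C₂) / (t₂ − t₁) = ln(1910/400) / (83.6 − 27.2)
  = 1.563 / 56.40 = 0.02771 h⁻¹
t½ = ln2 / k = 0.693147 / 0.02771 = 25.01 h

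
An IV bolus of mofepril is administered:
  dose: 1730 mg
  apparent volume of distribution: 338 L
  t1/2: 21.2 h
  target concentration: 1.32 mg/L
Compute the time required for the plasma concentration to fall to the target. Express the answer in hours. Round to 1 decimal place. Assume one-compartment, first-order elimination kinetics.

41.4 h

C₀ = Dose / Vd = 1730 / 338 = 5.118 mg/L
k = ln2 / t½ = 0.693147 / 21.2 = 0.03270 h⁻¹
t = ln(C₀ / C) / k = ln(5.118 / 1.32) / 0.03270
  = ln(3.877) / 0.03270 = 1.355 / 0.03270 = 41.44 h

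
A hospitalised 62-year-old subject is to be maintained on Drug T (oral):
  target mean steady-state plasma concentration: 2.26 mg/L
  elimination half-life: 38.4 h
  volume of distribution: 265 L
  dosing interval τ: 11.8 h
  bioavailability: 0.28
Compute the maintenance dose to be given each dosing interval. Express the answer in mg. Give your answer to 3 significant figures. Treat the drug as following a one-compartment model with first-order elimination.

k = ln2 / t½ = 0.693147 / 38.4 = 0.01805 h⁻¹
CL = k × Vd = 0.01805 × 265 = 4.783 L/h
At steady state, F × (Dose/τ) = Css × CL.
Dose = Css × CL × τ / F = 2.26 × 4.783 × 11.8 / 0.28 = 455.5 mg

456 mg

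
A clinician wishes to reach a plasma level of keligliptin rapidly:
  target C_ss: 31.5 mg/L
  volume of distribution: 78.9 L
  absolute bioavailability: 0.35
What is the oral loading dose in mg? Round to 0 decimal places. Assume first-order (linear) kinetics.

LD = Css × Vd / F = 31.5 × 78.9 / 0.35 = 7101 mg

7101 mg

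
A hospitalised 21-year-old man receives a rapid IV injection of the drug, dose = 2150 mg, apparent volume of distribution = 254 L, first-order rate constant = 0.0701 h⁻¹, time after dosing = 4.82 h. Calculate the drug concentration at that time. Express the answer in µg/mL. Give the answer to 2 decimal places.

C₀ = Dose / Vd = 2150 / 254 = 8.465 mg/L
C = C₀ · e^(−k·t) = 8.465 × e^(−0.07010 × 4.82)
  = 8.465 × 0.7133 = 6.038 mg/L
(6.038 mg/L = 6.038 µg/mL)

6.04 µg/mL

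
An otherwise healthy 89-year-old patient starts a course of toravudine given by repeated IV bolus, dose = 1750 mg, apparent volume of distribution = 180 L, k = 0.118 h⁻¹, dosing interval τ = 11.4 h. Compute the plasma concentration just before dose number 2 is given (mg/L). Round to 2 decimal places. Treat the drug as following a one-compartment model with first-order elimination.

2.53 mg/L

C₀ per dose = Dose / Vd = 1750 / 180 = 9.722 mg/L
Fraction remaining after one interval: r = e^(−kτ) = e^(−0.1180 × 11.4) = 0.2605
Before dose 2, 1 dose has been given (aged 1τ).
C_trough = C₀ × r = 9.722 × 0.2605 = 2.533 mg/L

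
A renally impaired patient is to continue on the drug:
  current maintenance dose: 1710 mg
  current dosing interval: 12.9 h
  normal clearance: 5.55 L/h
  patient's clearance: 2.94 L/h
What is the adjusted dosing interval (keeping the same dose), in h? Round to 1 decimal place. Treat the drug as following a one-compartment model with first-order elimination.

To keep the same average steady-state level, dosing rate must scale with clearance.
CL ratio = 2.94 / 5.55 = 0.5297
New interval (same dose) = 12.9 / 0.5297 = 24.35 h

24.4 h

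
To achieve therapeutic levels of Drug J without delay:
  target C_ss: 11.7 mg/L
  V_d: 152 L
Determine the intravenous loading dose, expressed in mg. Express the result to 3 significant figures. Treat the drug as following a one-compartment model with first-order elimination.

LD = Css × Vd = 11.7 × 152 = 1778 mg

1780 mg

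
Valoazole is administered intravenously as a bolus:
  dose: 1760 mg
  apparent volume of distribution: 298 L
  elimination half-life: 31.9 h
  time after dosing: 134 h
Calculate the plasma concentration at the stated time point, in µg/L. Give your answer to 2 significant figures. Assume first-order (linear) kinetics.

C₀ = Dose / Vd = 1760 / 298 = 5.906 mg/L
k = ln2 / t½ = 0.693147 / 31.9 = 0.02173 h⁻¹
C = C₀ · e^(−k·t) = 5.906 × e^(−0.02173 × 134)
  = 5.906 × 0.05438 = 0.3212 mg/L
Convert: 0.3212 mg/L × 1000 = 321.2 µg/L

320 µg/L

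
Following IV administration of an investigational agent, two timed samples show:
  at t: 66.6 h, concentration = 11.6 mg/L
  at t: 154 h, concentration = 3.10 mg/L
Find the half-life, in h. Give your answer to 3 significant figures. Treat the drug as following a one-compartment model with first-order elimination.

45.9 h

k = ln(C₁/C₂) / (t₂ − t₁) = ln(11.6/3.10) / (154 − 66.6)
  = 1.320 / 87.40 = 0.01510 h⁻¹
t½ = ln2 / k = 0.693147 / 0.01510 = 45.90 h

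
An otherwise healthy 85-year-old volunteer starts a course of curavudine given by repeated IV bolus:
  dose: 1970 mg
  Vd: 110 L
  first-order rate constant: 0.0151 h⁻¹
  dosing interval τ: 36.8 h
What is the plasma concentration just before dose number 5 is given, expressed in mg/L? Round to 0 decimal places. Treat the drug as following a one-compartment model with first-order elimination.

21 mg/L

C₀ per dose = Dose / Vd = 1970 / 110 = 17.91 mg/L
Fraction remaining after one interval: r = e^(−kτ) = e^(−0.01510 × 36.8) = 0.5737
Before dose 5, 4 doses have been given (aged 1τ, 2τ, 3τ, 4τ).
C_trough = C₀ × (r + r² + … + r^4) = C₀ × r(1−r^4)/(1−r)
        = 17.91 × 0.5737 × (1 − 0.1083) / (1 − 0.5737) = 21.49 mg/L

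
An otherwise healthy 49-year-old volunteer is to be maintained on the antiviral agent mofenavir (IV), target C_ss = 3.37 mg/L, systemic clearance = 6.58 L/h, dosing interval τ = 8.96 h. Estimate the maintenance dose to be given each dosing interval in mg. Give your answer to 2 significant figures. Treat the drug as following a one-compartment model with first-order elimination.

200 mg

At steady state, Dose/τ = Css × CL.
Dose = Css × CL × τ = 3.37 × 6.580 × 8.96 = 198.7 mg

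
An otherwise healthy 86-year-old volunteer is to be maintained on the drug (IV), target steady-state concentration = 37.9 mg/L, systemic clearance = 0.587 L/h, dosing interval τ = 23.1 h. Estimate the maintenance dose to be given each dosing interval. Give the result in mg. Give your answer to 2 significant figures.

At steady state, Dose/τ = Css × CL.
Dose = Css × CL × τ = 37.9 × 0.5870 × 23.1 = 513.9 mg

510 mg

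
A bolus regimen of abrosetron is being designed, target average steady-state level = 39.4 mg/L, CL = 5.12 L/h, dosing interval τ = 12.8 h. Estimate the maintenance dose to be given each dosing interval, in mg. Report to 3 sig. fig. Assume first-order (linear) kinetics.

2580 mg

At steady state, Dose/τ = Css × CL.
Dose = Css × CL × τ = 39.4 × 5.120 × 12.8 = 2582 mg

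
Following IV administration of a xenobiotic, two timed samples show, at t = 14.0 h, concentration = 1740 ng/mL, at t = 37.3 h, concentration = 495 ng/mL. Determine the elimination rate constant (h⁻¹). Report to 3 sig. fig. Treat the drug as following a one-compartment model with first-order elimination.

k = ln(C₁/C₂) / (t₂ − t₁) = ln(1740/495) / (37.3 − 14.0)
  = 1.257 / 23.30 = 0.05395 h⁻¹

0.0540 h⁻¹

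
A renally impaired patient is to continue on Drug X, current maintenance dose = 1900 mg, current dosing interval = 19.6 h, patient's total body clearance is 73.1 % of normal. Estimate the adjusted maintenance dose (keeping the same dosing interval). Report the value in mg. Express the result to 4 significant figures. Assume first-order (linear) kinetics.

To keep the same average steady-state level, dosing rate must scale with clearance.
CL ratio = 73.1 / 100 = 0.7310
New dose (same interval) = 1900 × 0.7310 = 1389 mg

1389 mg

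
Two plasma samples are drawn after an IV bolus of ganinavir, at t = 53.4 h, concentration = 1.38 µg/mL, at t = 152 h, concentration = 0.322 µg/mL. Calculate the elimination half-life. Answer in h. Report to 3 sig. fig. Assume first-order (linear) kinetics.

47.0 h

k = ln(C₁/C₂) / (t₂ − t₁) = ln(1.38/0.322) / (152 − 53.4)
  = 1.455 / 98.60 = 0.01476 h⁻¹
t½ = ln2 / k = 0.693147 / 0.01476 = 46.96 h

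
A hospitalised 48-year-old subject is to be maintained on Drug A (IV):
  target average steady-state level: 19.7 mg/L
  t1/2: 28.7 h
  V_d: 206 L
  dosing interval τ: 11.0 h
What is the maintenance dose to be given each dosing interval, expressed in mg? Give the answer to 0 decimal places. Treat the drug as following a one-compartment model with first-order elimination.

k = ln2 / t½ = 0.693147 / 28.7 = 0.02415 h⁻¹
CL = k × Vd = 0.02415 × 206 = 4.975 L/h
At steady state, Dose/τ = Css × CL.
Dose = Css × CL × τ = 19.7 × 4.975 × 11.0 = 1078 mg

1078 mg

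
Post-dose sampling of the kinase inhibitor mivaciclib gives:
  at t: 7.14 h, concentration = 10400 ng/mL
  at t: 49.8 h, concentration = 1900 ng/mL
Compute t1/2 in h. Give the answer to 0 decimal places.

17 h

k = ln(C₁/C₂) / (t₂ − t₁) = ln(10400/1900) / (49.8 − 7.14)
  = 1.700 / 42.66 = 0.03985 h⁻¹
t½ = ln2 / k = 0.693147 / 0.03985 = 17.39 h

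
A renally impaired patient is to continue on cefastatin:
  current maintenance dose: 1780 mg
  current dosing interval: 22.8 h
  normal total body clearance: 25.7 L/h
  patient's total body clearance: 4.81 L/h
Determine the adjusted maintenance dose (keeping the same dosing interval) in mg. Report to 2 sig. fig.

330 mg

To keep the same average steady-state level, dosing rate must scale with clearance.
CL ratio = 4.81 / 25.7 = 0.1872
New dose (same interval) = 1780 × 0.1872 = 333.2 mg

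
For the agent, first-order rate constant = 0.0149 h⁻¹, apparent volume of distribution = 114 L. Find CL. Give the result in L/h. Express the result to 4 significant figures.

1.699 L/h

CL = k × Vd = 0.0149 × 114 = 1.699 L/h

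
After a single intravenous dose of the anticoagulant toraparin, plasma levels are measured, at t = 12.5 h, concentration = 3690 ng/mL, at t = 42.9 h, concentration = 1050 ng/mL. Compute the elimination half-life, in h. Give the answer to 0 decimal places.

k = ln(C₁/C₂) / (t₂ − t₁) = ln(3690/1050) / (42.9 − 12.5)
  = 1.257 / 30.40 = 0.04135 h⁻¹
t½ = ln2 / k = 0.693147 / 0.04135 = 16.76 h

17 h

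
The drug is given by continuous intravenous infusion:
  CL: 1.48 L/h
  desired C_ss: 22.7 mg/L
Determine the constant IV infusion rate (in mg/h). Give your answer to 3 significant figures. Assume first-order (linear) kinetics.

33.6 mg/h

At steady state, infusion rate R₀ = Css × CL = 22.7 × 1.480 = 33.60 mg/h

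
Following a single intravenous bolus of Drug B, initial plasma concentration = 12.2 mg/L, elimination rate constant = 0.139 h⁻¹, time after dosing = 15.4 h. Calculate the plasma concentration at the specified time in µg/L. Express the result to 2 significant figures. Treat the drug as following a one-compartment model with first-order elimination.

1400 µg/L

C = C₀ · e^(−k·t) = 12.20 × e^(−0.1390 × 15.4)
  = 12.20 × 0.1176 = 1.435 mg/L
Convert: 1.435 mg/L × 1000 = 1435 µg/L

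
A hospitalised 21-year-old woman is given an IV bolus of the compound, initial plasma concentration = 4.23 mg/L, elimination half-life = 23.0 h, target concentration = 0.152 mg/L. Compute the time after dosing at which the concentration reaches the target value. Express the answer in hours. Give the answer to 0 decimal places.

110 h

k = ln2 / t½ = 0.693147 / 23.0 = 0.03014 h⁻¹
t = ln(C₀ / C) / k = ln(4.230 / 0.152) / 0.03014
  = ln(27.83) / 0.03014 = 3.326 / 0.03014 = 110.4 h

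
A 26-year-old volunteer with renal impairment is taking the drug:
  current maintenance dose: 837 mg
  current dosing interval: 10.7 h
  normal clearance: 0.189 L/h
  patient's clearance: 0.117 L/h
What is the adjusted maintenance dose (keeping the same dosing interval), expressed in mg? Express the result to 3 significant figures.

To keep the same average steady-state level, dosing rate must scale with clearance.
CL ratio = 0.117 / 0.189 = 0.6190
New dose (same interval) = 837 × 0.6190 = 518.1 mg

518 mg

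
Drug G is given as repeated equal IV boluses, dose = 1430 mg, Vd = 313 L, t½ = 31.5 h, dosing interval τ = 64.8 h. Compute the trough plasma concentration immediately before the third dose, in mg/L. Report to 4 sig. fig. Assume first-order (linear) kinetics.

C₀ per dose = Dose / Vd = 1430 / 313 = 4.569 mg/L
k = ln2 / t½ = 0.693147 / 31.5 = 0.02200 h⁻¹
Fraction remaining after one interval: r = e^(−kτ) = e^(−0.02200 × 64.8) = 0.2404
Before dose 3, 2 doses have been given (aged 1τ, 2τ).
C_trough = C₀ × (r + r²) = 4.569 × (0.2404 + 0.05779) = 1.362 mg/L

1.362 mg/L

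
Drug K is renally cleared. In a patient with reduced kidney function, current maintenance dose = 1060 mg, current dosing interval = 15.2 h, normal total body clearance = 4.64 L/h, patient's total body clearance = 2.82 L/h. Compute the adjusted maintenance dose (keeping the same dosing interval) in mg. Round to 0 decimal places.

To keep the same average steady-state level, dosing rate must scale with clearance.
CL ratio = 2.82 / 4.64 = 0.6078
New dose (same interval) = 1060 × 0.6078 = 644.3 mg

644 mg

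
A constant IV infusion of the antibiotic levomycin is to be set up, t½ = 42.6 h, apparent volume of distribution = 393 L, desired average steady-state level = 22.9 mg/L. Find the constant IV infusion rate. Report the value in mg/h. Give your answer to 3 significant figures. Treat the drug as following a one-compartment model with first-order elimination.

146 mg/h

k = ln2 / t½ = 0.693147 / 42.6 = 0.01627 h⁻¹
CL = k × Vd = 0.01627 × 393 = 6.394 L/h
At steady state, infusion rate R₀ = Css × CL = 22.9 × 6.394 = 146.4 mg/h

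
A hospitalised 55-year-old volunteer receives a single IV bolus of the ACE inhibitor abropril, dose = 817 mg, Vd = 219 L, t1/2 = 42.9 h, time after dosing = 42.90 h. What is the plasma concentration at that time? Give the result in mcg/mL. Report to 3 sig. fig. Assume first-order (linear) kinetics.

C₀ = Dose / Vd = 817.0 / 219 = 3.731 mg/L
k = ln2 / t½ = 0.693147 / 42.9 = 0.01616 h⁻¹
t / t½ = 42.90 / 42.9 = 1 half-lives
C = C₀ × (1/2)^1 = 3.731 × 0.5000 = 1.866 mg/L
(1.866 mg/L = 1.866 mcg/mL)

1.87 mcg/mL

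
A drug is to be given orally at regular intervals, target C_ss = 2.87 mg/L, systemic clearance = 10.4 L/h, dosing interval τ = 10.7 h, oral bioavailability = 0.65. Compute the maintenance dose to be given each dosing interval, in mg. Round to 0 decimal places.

At steady state, F × (Dose/τ) = Css × CL.
Dose = Css × CL × τ / F = 2.87 × 10.40 × 10.7 / 0.65 = 491.3 mg

491 mg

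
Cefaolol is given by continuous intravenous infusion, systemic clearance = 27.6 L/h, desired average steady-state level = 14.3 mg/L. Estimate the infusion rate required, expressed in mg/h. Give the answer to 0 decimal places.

At steady state, infusion rate R₀ = Css × CL = 14.3 × 27.60 = 394.7 mg/h

395 mg/h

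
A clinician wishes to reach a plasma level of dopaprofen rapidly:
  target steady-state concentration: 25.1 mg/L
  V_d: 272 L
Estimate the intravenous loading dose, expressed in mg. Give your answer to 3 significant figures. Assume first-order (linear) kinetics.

6830 mg

LD = Css × Vd = 25.1 × 272 = 6827 mg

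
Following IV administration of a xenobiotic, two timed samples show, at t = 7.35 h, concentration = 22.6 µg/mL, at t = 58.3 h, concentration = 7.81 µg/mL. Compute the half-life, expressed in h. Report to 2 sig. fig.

33 h

k = ln(C₁/C₂) / (t₂ − t₁) = ln(22.6/7.81) / (58.3 − 7.35)
  = 1.063 / 50.95 = 0.02086 h⁻¹
t½ = ln2 / k = 0.693147 / 0.02086 = 33.23 h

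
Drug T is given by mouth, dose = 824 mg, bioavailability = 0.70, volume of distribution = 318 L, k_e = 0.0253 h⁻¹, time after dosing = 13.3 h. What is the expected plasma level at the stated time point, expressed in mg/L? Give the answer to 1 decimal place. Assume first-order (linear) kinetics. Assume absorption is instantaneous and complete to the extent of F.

1.3 mg/L

Amount reaching circulation = F × Dose = 0.70 × 824.0 = 576.8 mg
C₀ = F·Dose / Vd = 576.8 / 318 = 1.814 mg/L
C = C₀ · e^(−k·t) = 1.814 × e^(−0.02530 × 13.3)
  = 1.814 × 0.7143 = 1.296 mg/L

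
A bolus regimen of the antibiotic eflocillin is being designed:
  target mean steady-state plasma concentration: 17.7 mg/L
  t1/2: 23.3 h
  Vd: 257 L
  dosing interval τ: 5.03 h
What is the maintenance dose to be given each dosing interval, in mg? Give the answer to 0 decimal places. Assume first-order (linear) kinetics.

681 mg

k = ln2 / t½ = 0.693147 / 23.3 = 0.02975 h⁻¹
CL = k × Vd = 0.02975 × 257 = 7.646 L/h
At steady state, Dose/τ = Css × CL.
Dose = Css × CL × τ = 17.7 × 7.646 × 5.03 = 680.7 mg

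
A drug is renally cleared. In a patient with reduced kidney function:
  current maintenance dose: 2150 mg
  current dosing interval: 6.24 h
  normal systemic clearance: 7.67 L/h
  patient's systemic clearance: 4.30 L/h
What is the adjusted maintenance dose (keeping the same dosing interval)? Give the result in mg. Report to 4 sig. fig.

1205 mg

To keep the same average steady-state level, dosing rate must scale with clearance.
CL ratio = 4.30 / 7.67 = 0.5606
New dose (same interval) = 2150 × 0.5606 = 1205 mg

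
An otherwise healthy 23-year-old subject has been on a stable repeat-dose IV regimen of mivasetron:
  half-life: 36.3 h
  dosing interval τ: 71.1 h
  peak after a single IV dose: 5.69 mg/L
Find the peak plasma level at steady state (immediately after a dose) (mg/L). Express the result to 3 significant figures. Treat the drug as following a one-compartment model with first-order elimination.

k = ln2 / t½ = 0.693147 / 36.3 = 0.01909 h⁻¹
e^(−kτ) = e^(−0.01909 × 71.1) = 0.2574
Accumulation ratio R = 1 / (1 − e^(−kτ)) = 1 / (1 − 0.2574) = 1.347
Steady-state peak = C₀ × R = 5.69 × 1.347 = 7.664 mg/L

7.66 mg/L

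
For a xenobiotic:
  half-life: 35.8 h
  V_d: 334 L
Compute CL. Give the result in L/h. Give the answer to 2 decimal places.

k = ln2 / t½ = 0.693147 / 35.8 = 0.01936 h⁻¹
CL = k × Vd = 0.01936 × 334 = 6.466 L/h

6.47 L/h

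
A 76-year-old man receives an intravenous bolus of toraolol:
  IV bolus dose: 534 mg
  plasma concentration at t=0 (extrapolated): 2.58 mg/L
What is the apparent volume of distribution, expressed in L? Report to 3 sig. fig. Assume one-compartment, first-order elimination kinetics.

Vd = Dose / C₀ = 534.0 / 2.58 = 207.0 L

207 L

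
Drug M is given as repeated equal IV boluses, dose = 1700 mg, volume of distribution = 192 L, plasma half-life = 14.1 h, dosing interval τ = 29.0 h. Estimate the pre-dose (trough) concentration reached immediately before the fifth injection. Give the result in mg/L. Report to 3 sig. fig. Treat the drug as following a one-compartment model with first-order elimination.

2.79 mg/L

C₀ per dose = Dose / Vd = 1700 / 192 = 8.854 mg/L
k = ln2 / t½ = 0.693147 / 14.1 = 0.04916 h⁻¹
Fraction remaining after one interval: r = e^(−kτ) = e^(−0.04916 × 29.0) = 0.2404
Before dose 5, 4 doses have been given (aged 1τ, 2τ, 3τ, 4τ).
C_trough = C₀ × (r + r² + … + r^4) = C₀ × r(1−r^4)/(1−r)
        = 8.854 × 0.2404 × (1 − 0.003340) / (1 − 0.2404) = 2.793 mg/L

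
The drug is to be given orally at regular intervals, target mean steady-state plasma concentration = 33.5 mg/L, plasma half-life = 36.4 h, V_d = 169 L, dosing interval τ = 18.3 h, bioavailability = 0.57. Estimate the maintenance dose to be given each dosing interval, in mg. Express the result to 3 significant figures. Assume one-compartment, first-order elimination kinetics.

3460 mg

k = ln2 / t½ = 0.693147 / 36.4 = 0.01904 h⁻¹
CL = k × Vd = 0.01904 × 169 = 3.218 L/h
At steady state, F × (Dose/τ) = Css × CL.
Dose = Css × CL × τ / F = 33.5 × 3.218 × 18.3 / 0.57 = 3461 mg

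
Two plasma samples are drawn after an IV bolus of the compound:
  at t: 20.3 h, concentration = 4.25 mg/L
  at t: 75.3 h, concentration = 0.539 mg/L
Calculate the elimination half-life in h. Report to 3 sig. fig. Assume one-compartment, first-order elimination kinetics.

k = ln(C₁/C₂) / (t₂ − t₁) = ln(4.25/0.539) / (75.3 − 20.3)
  = 2.065 / 55.00 = 0.03755 h⁻¹
t½ = ln2 / k = 0.693147 / 0.03755 = 18.46 h

18.5 h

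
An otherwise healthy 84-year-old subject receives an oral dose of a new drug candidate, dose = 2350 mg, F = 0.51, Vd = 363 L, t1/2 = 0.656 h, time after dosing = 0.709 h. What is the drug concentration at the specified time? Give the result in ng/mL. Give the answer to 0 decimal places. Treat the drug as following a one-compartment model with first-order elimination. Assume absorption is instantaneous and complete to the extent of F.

1561 ng/mL

Amount reaching circulation = F × Dose = 0.51 × 2350 = 1199 mg
C₀ = F·Dose / Vd = 1199 / 363 = 3.303 mg/L
k = ln2 / t½ = 0.693147 / 0.656 = 1.057 h⁻¹
C = C₀ · e^(−k·t) = 3.303 × e^(−1.057 × 0.709)
  = 3.303 × 0.4726 = 1.561 mg/L
Convert: 1.561 mg/L × 1000 = 1561 ng/mL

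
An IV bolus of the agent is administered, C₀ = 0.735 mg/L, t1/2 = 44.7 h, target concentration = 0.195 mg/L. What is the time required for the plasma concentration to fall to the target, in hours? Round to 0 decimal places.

86 h

k = ln2 / t½ = 0.693147 / 44.7 = 0.01551 h⁻¹
t = ln(C₀ / C) / k = ln(0.7350 / 0.195) / 0.01551
  = ln(3.769) / 0.01551 = 1.327 / 0.01551 = 85.56 h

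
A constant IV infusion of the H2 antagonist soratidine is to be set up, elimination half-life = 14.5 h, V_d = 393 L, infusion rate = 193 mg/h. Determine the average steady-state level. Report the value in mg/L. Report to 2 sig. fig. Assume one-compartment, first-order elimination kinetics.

k = ln2 / t½ = 0.693147 / 14.5 = 0.04780 h⁻¹
CL = k × Vd = 0.04780 × 393 = 18.79 L/h
At steady state Css = R₀ / CL = 193 / 18.79 = 10.27 mg/L

10 mg/L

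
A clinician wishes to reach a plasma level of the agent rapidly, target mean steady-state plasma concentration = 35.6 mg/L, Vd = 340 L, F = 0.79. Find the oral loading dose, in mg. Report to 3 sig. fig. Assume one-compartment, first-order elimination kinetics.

LD = Css × Vd / F = 35.6 × 340 / 0.79 = 15320 mg

15300 mg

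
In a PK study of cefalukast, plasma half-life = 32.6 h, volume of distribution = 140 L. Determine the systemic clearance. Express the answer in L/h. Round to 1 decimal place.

k = ln2 / t½ = 0.693147 / 32.6 = 0.02126 h⁻¹
CL = k × Vd = 0.02126 × 140 = 2.976 L/h

3.0 L/h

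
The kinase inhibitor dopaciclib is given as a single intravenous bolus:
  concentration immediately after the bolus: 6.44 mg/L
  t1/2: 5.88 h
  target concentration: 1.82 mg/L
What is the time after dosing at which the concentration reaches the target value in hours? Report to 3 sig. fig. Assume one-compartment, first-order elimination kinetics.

10.7 h

k = ln2 / t½ = 0.693147 / 5.88 = 0.1179 h⁻¹
t = ln(C₀ / C) / k = ln(6.440 / 1.82) / 0.1179
  = ln(3.538) / 0.1179 = 1.264 / 0.1179 = 10.72 h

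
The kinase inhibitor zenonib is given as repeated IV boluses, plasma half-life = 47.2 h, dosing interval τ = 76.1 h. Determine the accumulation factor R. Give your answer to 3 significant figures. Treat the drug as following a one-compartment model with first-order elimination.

k = ln2 / t½ = 0.693147 / 47.2 = 0.01469 h⁻¹
e^(−kτ) = e^(−0.01469 × 76.1) = 0.3270
Accumulation ratio R = 1 / (1 − e^(−kτ)) = 1 / (1 − 0.3270) = 1.486

1.49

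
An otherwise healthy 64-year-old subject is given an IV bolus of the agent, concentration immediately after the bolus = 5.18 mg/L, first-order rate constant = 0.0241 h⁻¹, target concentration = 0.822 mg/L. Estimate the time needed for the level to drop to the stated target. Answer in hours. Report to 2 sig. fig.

t = ln(C₀ / C) / k = ln(5.180 / 0.822) / 0.02410
  = ln(6.302) / 0.02410 = 1.841 / 0.02410 = 76.39 h

76 h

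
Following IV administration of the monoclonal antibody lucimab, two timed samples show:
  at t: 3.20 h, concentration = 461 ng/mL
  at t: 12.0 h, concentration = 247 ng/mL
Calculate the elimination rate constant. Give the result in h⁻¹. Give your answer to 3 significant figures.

k = ln(C₁/C₂) / (t₂ − t₁) = ln(461/247) / (12.0 − 3.20)
  = 0.6240 / 8.800 = 0.07091 h⁻¹

0.0709 h⁻¹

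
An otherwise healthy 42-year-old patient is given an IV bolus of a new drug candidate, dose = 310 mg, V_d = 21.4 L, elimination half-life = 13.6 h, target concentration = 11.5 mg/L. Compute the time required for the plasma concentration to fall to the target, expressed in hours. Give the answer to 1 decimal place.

4.5 h

C₀ = Dose / Vd = 310.0 / 21.4 = 14.49 mg/L
k = ln2 / t½ = 0.693147 / 13.6 = 0.05097 h⁻¹
t = ln(C₀ / C) / k = ln(14.49 / 11.5) / 0.05097
  = ln(1.260) / 0.05097 = 0.2311 / 0.05097 = 4.534 h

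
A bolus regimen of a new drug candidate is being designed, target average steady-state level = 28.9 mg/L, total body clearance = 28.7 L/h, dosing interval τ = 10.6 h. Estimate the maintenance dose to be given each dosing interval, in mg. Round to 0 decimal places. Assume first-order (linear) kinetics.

8792 mg

At steady state, Dose/τ = Css × CL.
Dose = Css × CL × τ = 28.9 × 28.70 × 10.6 = 8792 mg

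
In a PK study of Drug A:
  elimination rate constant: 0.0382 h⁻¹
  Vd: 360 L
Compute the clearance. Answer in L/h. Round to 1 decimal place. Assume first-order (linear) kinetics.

13.8 L/h

CL = k × Vd = 0.0382 × 360 = 13.75 L/h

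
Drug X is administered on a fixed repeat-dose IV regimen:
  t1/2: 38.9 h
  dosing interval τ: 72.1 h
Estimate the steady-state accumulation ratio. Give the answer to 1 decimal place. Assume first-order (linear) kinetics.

k = ln2 / t½ = 0.693147 / 38.9 = 0.01782 h⁻¹
e^(−kτ) = e^(−0.01782 × 72.1) = 0.2767
Accumulation ratio R = 1 / (1 − e^(−kτ)) = 1 / (1 − 0.2767) = 1.383

1.4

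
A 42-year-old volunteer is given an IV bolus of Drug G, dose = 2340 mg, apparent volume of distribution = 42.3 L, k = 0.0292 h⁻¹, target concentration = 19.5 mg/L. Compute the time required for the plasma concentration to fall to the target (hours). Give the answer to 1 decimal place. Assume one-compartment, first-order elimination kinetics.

35.7 h

C₀ = Dose / Vd = 2340 / 42.3 = 55.32 mg/L
t = ln(C₀ / C) / k = ln(55.32 / 19.5) / 0.02920
  = ln(2.837) / 0.02920 = 1.043 / 0.02920 = 35.72 h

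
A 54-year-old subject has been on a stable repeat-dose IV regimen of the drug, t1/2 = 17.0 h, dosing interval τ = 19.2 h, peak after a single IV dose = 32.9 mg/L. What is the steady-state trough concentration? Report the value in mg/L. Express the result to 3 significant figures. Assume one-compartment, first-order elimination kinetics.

27.7 mg/L

k = ln2 / t½ = 0.693147 / 17.0 = 0.04077 h⁻¹
e^(−kτ) = e^(−0.04077 × 19.2) = 0.4571
Accumulation ratio R = 1 / (1 − e^(−kτ)) = 1 / (1 − 0.4571) = 1.842
Steady-state trough = C₀ × R × e^(−kτ) = 32.9 × 1.842 × 0.4571 = 27.70 mg/L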